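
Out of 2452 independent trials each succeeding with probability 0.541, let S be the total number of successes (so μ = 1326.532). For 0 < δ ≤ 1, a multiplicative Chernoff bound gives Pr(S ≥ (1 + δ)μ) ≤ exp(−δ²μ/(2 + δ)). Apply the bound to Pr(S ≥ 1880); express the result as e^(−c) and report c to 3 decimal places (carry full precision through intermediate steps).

Write 1880 = (1 + δ)μ, so δ = 1880/1326.532 − 1 = 0.4172293…
Then the exponent is δ²μ/(2 + δ) = (1880 − μ)² / (μ·(2 + δ)) = 95.532128.

95.532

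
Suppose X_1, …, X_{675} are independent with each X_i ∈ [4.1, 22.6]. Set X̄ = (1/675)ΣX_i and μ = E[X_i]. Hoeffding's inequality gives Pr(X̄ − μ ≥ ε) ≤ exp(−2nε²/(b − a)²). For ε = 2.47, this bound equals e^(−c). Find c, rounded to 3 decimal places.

24.065

c = 2nε²/(b − a)² = 2·675·2.47² / 18.5² = 24.0649.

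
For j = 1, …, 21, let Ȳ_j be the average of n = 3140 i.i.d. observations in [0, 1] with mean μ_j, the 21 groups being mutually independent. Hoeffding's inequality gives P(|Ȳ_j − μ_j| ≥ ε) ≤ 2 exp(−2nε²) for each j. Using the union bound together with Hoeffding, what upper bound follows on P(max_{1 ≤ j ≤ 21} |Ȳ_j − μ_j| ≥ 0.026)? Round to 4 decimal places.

Per-experiment Hoeffding bound: 2·exp(−2·3140·0.026²) = 2·exp(−4.24528) = 0.028663.
Union bound over 21 events: 21·0.028663 = 0.60193.

0.6019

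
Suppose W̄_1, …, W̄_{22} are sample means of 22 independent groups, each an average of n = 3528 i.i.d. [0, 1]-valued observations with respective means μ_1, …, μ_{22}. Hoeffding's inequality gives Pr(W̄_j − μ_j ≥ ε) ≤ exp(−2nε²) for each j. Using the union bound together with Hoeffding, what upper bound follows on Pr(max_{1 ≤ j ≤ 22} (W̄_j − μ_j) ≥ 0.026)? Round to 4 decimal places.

Per-experiment Hoeffding bound: exp(−2·3528·0.026²) = exp(−4.76986) = 0.0084816.
Union bound over 22 events: 22·0.0084816 = 0.18660.

0.1866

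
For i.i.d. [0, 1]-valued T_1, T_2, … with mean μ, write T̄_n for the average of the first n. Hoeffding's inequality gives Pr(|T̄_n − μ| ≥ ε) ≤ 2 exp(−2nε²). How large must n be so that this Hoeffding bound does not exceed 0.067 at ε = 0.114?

131

Require 2·exp(−2nε²) ≤ 0.067, i.e. 2nε² ≥ ln(2/0.067) = 3.396210.
So n ≥ 3.396210 / (2·0.114²) = 130.664.
The smallest integer n is 131.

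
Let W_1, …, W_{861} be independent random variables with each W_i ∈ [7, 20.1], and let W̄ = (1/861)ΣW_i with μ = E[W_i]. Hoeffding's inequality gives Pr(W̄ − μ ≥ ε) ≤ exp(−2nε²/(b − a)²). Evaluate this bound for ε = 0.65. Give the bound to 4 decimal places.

0.0144

Exponent: 2nε²/(b − a)² = 2·861·0.65² / 13.1² = 4.23953.
Bound = exp(−4.23953) = 0.01441.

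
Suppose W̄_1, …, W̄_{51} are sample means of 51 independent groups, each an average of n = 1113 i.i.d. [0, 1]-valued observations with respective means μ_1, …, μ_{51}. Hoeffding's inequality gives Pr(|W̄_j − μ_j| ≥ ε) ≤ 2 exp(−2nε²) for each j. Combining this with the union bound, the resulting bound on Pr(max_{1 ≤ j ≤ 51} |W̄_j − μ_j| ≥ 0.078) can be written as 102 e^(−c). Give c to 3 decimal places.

Union bound over the 51 events: Pr(max_{1 ≤ j ≤ 51} |W̄_j − μ_j| ≥ 0.078) ≤ 51·2·exp(−2nε²) = 102 exp(−2·1113·0.078²).
So c = 2·1113·0.078² = 13.5430.

13.543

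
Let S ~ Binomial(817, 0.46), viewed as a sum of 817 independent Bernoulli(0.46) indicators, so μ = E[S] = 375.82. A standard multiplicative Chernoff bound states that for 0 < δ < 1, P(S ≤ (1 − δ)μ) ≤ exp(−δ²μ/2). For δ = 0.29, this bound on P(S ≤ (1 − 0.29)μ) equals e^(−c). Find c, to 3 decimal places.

c = δ²μ/2 = 0.29²·375.82/2 = 15.8032.

15.803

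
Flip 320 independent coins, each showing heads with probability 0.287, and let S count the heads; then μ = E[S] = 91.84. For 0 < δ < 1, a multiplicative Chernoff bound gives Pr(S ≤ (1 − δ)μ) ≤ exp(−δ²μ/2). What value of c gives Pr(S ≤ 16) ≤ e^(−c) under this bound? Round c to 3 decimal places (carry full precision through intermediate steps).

31.314

Write 16 = (1 − δ)μ, so δ = 1 − 16/91.84 = 0.825784…
Then the exponent is δ²μ/2 = (μ − 16)²/(2μ) = 31.313728.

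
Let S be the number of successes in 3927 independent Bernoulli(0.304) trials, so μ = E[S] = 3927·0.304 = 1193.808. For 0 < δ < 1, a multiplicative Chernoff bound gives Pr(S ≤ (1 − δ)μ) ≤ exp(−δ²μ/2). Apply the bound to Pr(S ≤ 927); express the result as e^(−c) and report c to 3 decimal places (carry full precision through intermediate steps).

Write 927 = (1 − δ)μ, so δ = 1 − 927/1193.808 = 0.2234932…
Then the exponent is δ²μ/2 = (μ − 927)²/(2μ) = 29.814890.

29.815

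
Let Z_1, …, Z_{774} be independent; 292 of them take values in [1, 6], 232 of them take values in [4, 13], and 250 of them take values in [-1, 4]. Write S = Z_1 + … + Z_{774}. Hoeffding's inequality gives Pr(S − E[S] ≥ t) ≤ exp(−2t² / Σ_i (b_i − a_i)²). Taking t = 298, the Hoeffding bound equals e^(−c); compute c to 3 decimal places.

Σ(b_i − a_i)² = 292·5² + 232·9² + 250·5² = 32342.
c = 2t² / 32342 = 2·298² / 32342 = 5.4916.

5.492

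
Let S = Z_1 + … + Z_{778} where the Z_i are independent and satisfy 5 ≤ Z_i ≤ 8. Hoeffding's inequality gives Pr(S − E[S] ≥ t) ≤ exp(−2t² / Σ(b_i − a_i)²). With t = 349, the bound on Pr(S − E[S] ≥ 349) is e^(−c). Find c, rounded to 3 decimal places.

34.790

Σ(b_i − a_i)² = 778·(3)² = 7002.
c = 2t²/7002 = 2·349²/7002 = 34.7903.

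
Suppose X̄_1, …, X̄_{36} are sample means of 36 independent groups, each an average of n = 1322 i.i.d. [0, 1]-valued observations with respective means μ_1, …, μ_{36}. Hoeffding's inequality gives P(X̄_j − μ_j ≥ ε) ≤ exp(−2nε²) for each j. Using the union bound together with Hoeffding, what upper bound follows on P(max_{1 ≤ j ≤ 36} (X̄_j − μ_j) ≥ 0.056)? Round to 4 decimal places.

Per-experiment Hoeffding bound: exp(−2·1322·0.056²) = exp(−8.29158) = 0.00025062.
Union bound over 36 events: 36·0.00025062 = 0.00902.

0.0090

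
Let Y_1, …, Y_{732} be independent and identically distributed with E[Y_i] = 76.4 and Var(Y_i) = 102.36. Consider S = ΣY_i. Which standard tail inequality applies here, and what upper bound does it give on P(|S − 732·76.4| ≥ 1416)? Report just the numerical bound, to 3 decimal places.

0.037

With mean and variance of each term known, Chebyshev's inequality bounds the deviation of the sum (or sample mean).
Var(S) = n·Var(Y_i) = 732·102.36 = 74927.52.
Chebyshev: P(|S − 732·76.4| ≥ 1416) ≤ Var(S)/1416² = 74927.52/2005056 = 0.0374.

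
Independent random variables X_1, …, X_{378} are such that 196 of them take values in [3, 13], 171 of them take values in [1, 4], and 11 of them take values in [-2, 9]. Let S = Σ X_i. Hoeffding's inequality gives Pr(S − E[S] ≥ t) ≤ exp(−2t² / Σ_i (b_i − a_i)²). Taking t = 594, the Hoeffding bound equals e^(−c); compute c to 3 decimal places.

Σ(b_i − a_i)² = 196·10² + 171·3² + 11·11² = 22470.
c = 2t² / 22470 = 2·594² / 22470 = 31.4051.

31.405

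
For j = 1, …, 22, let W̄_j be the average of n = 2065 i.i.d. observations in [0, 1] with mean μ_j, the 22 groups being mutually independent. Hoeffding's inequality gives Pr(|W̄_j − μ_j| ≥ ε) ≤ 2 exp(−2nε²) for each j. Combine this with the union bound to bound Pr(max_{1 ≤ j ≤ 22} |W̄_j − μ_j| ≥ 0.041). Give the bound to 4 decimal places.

0.0425

Per-experiment Hoeffding bound: 2·exp(−2·2065·0.041²) = 2·exp(−6.94253) = 0.0019316.
Union bound over 22 events: 22·0.0019316 = 0.04250.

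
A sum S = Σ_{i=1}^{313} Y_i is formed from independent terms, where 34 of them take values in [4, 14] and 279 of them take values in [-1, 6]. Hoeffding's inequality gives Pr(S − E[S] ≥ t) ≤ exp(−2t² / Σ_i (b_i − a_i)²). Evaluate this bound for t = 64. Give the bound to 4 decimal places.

Σ(b_i − a_i)² = 34·10² + 279·7² = 17071.
Exponent = 2·64² / 17071 = 0.47988.
Bound = exp(−0.47988) = 0.61886.

0.6189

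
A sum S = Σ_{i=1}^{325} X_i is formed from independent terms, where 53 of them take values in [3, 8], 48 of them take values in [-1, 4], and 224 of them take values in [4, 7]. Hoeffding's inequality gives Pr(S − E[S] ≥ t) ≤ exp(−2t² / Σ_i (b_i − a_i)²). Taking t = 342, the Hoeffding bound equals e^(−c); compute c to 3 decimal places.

Σ(b_i − a_i)² = 53·5² + 48·5² + 224·3² = 4541.
c = 2t² / 4541 = 2·342² / 4541 = 51.5146.

51.515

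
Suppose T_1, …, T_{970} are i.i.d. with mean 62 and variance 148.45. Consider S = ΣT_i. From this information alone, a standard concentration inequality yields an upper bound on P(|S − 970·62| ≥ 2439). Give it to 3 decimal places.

With mean and variance of each term known, Chebyshev's inequality bounds the deviation of the sum (or sample mean).
Var(S) = n·Var(T_i) = 970·148.45 = 143996.5.
Chebyshev: P(|S − 970·62| ≥ 2439) ≤ Var(S)/2439² = 143996.5/5948721 = 0.0242.

0.024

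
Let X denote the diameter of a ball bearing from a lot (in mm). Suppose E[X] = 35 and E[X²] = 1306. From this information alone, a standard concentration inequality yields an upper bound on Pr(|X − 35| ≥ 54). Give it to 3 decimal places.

0.028

The first two moments determine the variance, so Chebyshev's inequality is the sharpest standard bound available.
Var(X) = E[X²] − (E[X])² = 1306 − 1225 = 81.
Chebyshev's inequality: Pr(|X − μ| ≥ t) ≤ Var(X)/t² = 81/2916 = 0.0278.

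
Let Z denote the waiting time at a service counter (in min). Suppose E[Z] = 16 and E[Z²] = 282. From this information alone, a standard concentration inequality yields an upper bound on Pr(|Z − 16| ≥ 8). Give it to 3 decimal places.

The first two moments determine the variance, so Chebyshev's inequality is the sharpest standard bound available.
Var(Z) = E[Z²] − (E[Z])² = 282 − 256 = 26.
Chebyshev's inequality: Pr(|Z − μ| ≥ t) ≤ Var(Z)/t² = 26/64 = 0.4062.

0.406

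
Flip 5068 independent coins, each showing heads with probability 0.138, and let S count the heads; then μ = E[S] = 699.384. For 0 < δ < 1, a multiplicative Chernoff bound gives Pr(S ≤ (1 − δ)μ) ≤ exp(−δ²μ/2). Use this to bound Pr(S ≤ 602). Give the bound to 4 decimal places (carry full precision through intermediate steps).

Write 602 = (1 − δ)μ, so δ = 1 − 602/699.384 = 0.1392425…
Then the exponent is δ²μ/2 = (μ − 602)²/(2μ) = 6.779997.
Bound = exp(−6.779997) = 0.00114.

0.0011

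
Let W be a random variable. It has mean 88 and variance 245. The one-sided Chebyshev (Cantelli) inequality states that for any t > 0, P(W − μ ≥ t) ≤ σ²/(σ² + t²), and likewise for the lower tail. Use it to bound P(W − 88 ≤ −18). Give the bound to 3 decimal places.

0.431

Here σ² = 245 and t = 18, so σ² + t² = 569.
Cantelli's bound: 245/569 = 0.4306.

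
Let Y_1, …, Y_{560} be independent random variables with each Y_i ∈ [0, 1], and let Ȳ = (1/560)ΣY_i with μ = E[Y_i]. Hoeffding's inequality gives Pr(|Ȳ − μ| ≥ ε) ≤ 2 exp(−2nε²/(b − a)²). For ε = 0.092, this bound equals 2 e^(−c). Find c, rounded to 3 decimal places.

9.480

c = 2nε²/(b − a)² = 2·560·0.092² / 1² = 9.4797.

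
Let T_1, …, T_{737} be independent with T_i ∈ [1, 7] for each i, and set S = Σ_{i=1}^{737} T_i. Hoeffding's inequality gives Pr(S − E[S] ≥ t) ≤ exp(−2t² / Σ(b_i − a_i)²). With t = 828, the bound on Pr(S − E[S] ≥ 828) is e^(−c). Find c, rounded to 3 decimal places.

51.680

Σ(b_i − a_i)² = 737·(6)² = 26532.
c = 2t²/26532 = 2·828²/26532 = 51.6798.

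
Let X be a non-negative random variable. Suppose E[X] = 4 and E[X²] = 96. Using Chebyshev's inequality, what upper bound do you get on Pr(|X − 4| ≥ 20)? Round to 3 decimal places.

0.200

Var(X) = E[X²] − (E[X])² = 96 − 16 = 80.
Chebyshev's inequality: Pr(|X − μ| ≥ t) ≤ Var(X)/t² = 80/400 = 0.2000.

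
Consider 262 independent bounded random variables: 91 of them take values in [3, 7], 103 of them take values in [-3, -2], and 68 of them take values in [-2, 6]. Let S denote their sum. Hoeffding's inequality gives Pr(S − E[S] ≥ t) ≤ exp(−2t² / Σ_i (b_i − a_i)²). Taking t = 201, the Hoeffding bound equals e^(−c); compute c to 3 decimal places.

Σ(b_i − a_i)² = 91·4² + 103·1² + 68·8² = 5911.
c = 2t² / 5911 = 2·201² / 5911 = 13.6698.

13.670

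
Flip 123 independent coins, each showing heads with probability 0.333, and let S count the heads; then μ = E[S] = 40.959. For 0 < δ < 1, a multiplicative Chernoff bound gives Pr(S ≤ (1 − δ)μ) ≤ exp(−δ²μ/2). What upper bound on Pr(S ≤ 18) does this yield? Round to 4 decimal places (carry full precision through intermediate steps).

0.0016

Write 18 = (1 − δ)μ, so δ = 1 − 18/40.959 = 0.5605361…
Then the exponent is δ²μ/2 = (μ − 18)²/(2μ) = 6.434675.
Bound = exp(−6.434675) = 0.00160.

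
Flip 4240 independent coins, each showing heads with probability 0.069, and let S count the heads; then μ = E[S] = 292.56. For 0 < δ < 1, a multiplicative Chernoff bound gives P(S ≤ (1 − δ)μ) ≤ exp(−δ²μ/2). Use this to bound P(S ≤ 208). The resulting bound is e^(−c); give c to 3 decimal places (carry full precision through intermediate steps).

Write 208 = (1 − δ)μ, so δ = 1 − 208/292.56 = 0.2890347…
Then the exponent is δ²μ/2 = (μ − 208)²/(2μ) = 12.220388.

12.220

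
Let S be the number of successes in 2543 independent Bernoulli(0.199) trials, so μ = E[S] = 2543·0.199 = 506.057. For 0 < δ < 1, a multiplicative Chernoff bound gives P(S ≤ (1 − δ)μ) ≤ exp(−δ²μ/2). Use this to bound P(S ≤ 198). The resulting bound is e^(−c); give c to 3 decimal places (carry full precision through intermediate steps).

Write 198 = (1 − δ)μ, so δ = 1 − 198/506.057 = 0.6087397…
Then the exponent is δ²μ/2 = (μ − 198)²/(2μ) = 93.763267.

93.763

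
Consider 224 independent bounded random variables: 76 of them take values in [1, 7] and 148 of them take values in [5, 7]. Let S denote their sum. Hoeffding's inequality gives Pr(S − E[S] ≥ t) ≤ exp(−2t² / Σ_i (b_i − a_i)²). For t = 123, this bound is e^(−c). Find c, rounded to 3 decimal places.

9.092

Σ(b_i − a_i)² = 76·6² + 148·2² = 3328.
c = 2t² / 3328 = 2·123² / 3328 = 9.0919.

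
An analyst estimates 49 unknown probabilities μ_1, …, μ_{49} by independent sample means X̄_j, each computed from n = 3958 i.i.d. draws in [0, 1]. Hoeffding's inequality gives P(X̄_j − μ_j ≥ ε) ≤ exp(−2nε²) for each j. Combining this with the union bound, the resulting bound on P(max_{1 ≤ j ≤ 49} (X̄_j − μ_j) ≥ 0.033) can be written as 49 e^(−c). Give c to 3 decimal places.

8.621

Union bound over the 49 events: P(max_{1 ≤ j ≤ 49} (X̄_j − μ_j) ≥ 0.033) ≤ 49·exp(−2nε²) = 49 exp(−2·3958·0.033²).
So c = 2·3958·0.033² = 8.6205.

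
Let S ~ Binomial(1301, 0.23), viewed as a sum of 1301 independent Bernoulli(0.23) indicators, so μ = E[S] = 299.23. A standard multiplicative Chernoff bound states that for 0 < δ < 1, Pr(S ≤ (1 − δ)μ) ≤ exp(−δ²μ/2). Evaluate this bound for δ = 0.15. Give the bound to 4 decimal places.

Exponent = δ²μ/2 = 0.15²·299.23/2 = 3.3663.
Bound = exp(−3.3663) = 0.03452.

0.0345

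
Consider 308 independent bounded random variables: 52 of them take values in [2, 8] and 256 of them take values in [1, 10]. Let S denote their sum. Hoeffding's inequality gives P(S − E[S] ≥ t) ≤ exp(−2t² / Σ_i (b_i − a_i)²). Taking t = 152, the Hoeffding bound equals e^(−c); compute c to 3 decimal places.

Σ(b_i − a_i)² = 52·6² + 256·9² = 22608.
c = 2t² / 22608 = 2·152² / 22608 = 2.0439.

2.044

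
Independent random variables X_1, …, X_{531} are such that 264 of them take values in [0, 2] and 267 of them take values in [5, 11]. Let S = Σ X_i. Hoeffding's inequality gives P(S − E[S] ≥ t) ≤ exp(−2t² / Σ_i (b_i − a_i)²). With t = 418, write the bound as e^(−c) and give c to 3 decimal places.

32.757

Σ(b_i − a_i)² = 264·2² + 267·6² = 10668.
c = 2t² / 10668 = 2·418² / 10668 = 32.7567.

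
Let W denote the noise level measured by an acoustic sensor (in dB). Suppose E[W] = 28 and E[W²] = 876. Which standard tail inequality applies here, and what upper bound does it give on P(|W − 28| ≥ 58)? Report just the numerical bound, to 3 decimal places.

0.027

The first two moments determine the variance, so Chebyshev's inequality is the sharpest standard bound available.
Var(W) = E[W²] − (E[W])² = 876 − 784 = 92.
Chebyshev's inequality: P(|W − μ| ≥ t) ≤ Var(W)/t² = 92/3364 = 0.0273.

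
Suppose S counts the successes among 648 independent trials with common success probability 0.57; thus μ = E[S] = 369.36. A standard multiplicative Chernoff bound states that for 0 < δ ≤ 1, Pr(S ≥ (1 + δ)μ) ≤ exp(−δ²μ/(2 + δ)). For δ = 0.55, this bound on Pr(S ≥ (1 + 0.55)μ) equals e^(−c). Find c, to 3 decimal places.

43.816

c = δ²μ/(2 + δ) = 0.55²·369.36/(2 + 0.55) = 43.8162.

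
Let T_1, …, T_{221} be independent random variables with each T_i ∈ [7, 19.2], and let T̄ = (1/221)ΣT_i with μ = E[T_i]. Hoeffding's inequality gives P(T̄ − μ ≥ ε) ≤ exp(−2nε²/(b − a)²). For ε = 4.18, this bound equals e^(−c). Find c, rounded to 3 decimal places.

51.887

c = 2nε²/(b − a)² = 2·221·4.18² / 12.2² = 51.8866.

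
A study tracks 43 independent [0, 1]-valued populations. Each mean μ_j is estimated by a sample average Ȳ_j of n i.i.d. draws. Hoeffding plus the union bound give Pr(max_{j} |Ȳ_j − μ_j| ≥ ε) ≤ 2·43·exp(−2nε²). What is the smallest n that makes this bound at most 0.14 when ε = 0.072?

Need 2·43·exp(−2nε²) ≤ 0.14, i.e. exp(−2nε²) ≤ 0.14/86.
So 2nε² ≥ ln(86/0.14) = 6.420460.
Hence n ≥ 6.420460/(2·0.072²) = 619.257.
The smallest integer n is 620.

620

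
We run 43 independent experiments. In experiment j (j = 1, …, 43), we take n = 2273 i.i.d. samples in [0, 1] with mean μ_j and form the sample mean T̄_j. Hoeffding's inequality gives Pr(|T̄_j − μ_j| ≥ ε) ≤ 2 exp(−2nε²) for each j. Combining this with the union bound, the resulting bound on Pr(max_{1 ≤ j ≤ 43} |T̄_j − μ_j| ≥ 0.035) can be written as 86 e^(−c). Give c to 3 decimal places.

Union bound over the 43 events: Pr(max_{1 ≤ j ≤ 43} |T̄_j − μ_j| ≥ 0.035) ≤ 43·2·exp(−2nε²) = 86 exp(−2·2273·0.035²).
So c = 2·2273·0.035² = 5.5689.

5.569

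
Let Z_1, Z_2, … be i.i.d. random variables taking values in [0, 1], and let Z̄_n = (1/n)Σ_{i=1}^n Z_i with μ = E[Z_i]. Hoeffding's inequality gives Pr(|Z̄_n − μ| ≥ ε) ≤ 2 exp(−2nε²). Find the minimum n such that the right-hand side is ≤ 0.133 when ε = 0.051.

Require 2·exp(−2nε²) ≤ 0.133, i.e. 2nε² ≥ ln(2/0.133) = 2.710553.
So n ≥ 2.710553 / (2·0.051²) = 521.060.
The smallest integer n is 522.

522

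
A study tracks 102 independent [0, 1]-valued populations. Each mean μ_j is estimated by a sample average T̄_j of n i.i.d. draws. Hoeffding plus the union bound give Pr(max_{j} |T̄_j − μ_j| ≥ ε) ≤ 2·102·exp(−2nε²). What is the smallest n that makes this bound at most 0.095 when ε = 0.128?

235

Need 2·102·exp(−2nε²) ≤ 0.095, i.e. exp(−2nε²) ≤ 0.095/204.
So 2nε² ≥ ln(204/0.095) = 7.671998.
Hence n ≥ 7.671998/(2·0.128²) = 234.131.
The smallest integer n is 235.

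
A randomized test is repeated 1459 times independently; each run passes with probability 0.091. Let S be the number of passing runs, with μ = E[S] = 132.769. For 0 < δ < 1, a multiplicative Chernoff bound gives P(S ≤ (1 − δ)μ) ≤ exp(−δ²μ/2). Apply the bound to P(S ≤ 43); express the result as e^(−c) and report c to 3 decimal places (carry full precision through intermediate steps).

30.348

Write 43 = (1 − δ)μ, so δ = 1 − 43/132.769 = 0.6761292…
Then the exponent is δ²μ/2 = (μ − 43)²/(2μ) = 30.347722.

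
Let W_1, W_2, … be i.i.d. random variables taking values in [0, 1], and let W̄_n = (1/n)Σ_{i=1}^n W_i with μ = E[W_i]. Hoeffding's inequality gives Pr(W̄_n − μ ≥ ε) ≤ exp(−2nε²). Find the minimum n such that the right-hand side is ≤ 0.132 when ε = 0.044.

523

Require exp(−2nε²) ≤ 0.132, i.e. 2nε² ≥ ln(1/0.132) = 2.024953.
So n ≥ 2.024953 / (2·0.044²) = 522.973.
The smallest integer n is 523.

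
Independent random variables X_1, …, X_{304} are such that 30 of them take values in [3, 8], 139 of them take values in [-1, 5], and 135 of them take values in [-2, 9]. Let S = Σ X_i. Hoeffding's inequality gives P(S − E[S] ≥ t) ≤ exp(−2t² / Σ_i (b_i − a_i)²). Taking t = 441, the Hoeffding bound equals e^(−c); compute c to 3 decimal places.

17.609

Σ(b_i − a_i)² = 30·5² + 139·6² + 135·11² = 22089.
c = 2t² / 22089 = 2·441² / 22089 = 17.6089.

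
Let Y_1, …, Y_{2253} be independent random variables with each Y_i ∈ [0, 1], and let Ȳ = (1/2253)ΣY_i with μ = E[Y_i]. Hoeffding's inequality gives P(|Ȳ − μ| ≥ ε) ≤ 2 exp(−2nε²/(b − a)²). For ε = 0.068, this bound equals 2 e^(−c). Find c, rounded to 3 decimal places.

20.836

c = 2nε²/(b − a)² = 2·2253·0.068² / 1² = 20.8357.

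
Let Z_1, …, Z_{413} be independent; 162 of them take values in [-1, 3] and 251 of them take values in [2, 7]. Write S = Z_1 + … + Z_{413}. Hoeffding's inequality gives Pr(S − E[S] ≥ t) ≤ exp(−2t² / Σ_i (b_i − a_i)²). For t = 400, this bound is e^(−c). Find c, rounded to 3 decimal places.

36.089

Σ(b_i − a_i)² = 162·4² + 251·5² = 8867.
c = 2t² / 8867 = 2·400² / 8867 = 36.0889.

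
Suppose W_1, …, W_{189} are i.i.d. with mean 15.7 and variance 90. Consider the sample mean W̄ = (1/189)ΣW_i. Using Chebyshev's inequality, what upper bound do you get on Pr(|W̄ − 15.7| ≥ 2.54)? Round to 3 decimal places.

0.074

Var(W̄) = Var(W_i)/n = 90/189 = 0.47619.
Chebyshev: Pr(|W̄ − 15.7| ≥ 2.54) ≤ Var(W̄)/(2.54)² = 90/(189·2.54²) = 0.0738.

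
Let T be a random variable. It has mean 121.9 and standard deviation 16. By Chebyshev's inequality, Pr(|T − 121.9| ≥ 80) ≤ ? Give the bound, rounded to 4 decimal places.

Chebyshev: Pr(|T − μ| ≥ t) ≤ Var(T)/t².
Var(T) = σ² = 16² = 256.
Bound = 256 / 6400 = 0.0400.

0.0400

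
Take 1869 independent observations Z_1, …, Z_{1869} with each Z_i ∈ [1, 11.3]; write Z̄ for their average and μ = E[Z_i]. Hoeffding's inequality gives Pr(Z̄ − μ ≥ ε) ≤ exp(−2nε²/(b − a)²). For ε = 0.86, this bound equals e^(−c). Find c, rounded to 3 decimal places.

c = 2nε²/(b − a)² = 2·1869·0.86² / 10.3² = 26.0592.

26.059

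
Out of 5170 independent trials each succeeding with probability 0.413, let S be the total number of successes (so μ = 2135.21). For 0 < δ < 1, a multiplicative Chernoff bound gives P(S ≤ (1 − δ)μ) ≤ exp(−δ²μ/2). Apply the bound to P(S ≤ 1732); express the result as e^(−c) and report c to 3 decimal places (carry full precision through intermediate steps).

38.071

Write 1732 = (1 − δ)μ, so δ = 1 − 1732/2135.21 = 0.1888386…
Then the exponent is δ²μ/2 = (μ − 1732)²/(2μ) = 38.070800.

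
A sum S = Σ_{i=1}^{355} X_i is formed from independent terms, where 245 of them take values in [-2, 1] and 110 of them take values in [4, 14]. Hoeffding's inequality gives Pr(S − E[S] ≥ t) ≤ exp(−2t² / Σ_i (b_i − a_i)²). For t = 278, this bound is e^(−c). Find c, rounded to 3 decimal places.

Σ(b_i − a_i)² = 245·3² + 110·10² = 13205.
c = 2t² / 13205 = 2·278² / 13205 = 11.7053.

11.705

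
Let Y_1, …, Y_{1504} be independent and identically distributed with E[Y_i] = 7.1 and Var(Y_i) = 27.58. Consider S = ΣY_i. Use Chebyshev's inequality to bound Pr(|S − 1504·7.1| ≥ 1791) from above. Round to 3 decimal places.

Var(S) = n·Var(Y_i) = 1504·27.58 = 41480.32.
Chebyshev: Pr(|S − 1504·7.1| ≥ 1791) ≤ Var(S)/1791² = 41480.32/3207681 = 0.0129.

0.013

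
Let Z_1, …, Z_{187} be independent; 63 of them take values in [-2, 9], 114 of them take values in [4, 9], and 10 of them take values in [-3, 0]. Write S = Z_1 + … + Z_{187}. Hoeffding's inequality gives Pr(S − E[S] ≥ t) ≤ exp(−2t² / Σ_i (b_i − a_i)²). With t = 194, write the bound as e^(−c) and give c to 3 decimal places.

Σ(b_i − a_i)² = 63·11² + 114·5² + 10·3² = 10563.
c = 2t² / 10563 = 2·194² / 10563 = 7.1260.

7.126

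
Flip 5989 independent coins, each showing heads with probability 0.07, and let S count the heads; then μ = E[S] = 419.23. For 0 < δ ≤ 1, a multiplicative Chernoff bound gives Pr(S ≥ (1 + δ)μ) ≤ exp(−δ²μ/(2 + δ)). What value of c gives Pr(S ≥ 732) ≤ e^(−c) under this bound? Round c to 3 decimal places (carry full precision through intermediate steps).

84.974

Write 732 = (1 + δ)μ, so δ = 732/419.23 − 1 = 0.7460582…
Then the exponent is δ²μ/(2 + δ) = (732 − μ)² / (μ·(2 + δ)) = 84.974395.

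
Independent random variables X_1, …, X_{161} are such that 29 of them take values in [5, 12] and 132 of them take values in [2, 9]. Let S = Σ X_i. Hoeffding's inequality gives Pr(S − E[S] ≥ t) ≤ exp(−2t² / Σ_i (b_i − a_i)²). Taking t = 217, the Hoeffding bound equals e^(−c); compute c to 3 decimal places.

Σ(b_i − a_i)² = 29·7² + 132·7² = 7889.
c = 2t² / 7889 = 2·217² / 7889 = 11.9379.

11.938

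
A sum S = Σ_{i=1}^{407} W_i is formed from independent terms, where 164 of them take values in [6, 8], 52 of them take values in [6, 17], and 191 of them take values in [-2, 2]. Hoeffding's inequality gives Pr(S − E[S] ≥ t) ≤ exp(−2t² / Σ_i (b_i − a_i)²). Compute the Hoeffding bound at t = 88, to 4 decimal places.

Σ(b_i − a_i)² = 164·2² + 52·11² + 191·4² = 10004.
Exponent = 2·88² / 10004 = 1.54818.
Bound = exp(−1.54818) = 0.21263.

0.2126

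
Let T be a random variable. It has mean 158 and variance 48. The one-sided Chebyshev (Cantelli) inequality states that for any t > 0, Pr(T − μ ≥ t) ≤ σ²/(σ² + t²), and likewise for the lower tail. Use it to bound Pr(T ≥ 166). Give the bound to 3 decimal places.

Here σ² = 48 and t = 8, so σ² + t² = 112.
Cantelli's bound: 48/112 = 0.4286.

0.429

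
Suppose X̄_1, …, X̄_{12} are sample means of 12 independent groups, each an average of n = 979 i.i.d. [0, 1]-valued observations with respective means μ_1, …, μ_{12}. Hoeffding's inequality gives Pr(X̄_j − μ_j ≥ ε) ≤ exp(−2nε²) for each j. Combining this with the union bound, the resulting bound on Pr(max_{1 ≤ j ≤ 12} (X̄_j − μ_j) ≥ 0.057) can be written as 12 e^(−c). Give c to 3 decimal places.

6.362

Union bound over the 12 events: Pr(max_{1 ≤ j ≤ 12} (X̄_j − μ_j) ≥ 0.057) ≤ 12·exp(−2nε²) = 12 exp(−2·979·0.057²).
So c = 2·979·0.057² = 6.3615.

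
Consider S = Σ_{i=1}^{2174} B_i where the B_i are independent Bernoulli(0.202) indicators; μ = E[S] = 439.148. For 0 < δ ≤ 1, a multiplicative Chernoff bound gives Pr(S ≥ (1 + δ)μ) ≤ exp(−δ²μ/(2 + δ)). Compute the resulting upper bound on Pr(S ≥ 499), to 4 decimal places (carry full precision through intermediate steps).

0.0220

Write 499 = (1 + δ)μ, so δ = 499/439.148 − 1 = 0.1362912…
Then the exponent is δ²μ/(2 + δ) = (499 − μ)² / (μ·(2 + δ)) = 3.818440.
Bound = exp(−3.818440) = 0.02196.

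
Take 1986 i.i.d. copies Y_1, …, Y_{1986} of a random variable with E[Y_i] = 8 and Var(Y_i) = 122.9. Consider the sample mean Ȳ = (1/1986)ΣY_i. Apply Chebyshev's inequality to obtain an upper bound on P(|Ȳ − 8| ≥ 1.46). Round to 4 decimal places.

Var(Ȳ) = Var(Y_i)/n = 122.9/1986 = 0.061883.
Chebyshev: P(|Ȳ − 8| ≥ 1.46) ≤ Var(Ȳ)/(1.46)² = 122.9/(1986·1.46²) = 0.0290.

0.0290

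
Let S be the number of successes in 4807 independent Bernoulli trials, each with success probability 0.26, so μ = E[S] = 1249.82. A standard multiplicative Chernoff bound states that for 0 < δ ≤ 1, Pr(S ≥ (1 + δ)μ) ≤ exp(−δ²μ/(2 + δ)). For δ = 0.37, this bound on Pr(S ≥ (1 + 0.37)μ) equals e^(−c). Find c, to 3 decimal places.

72.194

c = δ²μ/(2 + δ) = 0.37²·1249.82/(2 + 0.37) = 72.1942.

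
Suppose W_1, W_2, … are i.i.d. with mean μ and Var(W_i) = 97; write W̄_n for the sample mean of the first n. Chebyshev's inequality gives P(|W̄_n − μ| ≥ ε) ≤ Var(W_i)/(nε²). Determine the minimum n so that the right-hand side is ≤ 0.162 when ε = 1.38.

315

Require 97/(n·1.38²) ≤ 0.162, i.e. n ≥ 97/(0.162·1.38²) = 314.412.
The smallest integer n is 315.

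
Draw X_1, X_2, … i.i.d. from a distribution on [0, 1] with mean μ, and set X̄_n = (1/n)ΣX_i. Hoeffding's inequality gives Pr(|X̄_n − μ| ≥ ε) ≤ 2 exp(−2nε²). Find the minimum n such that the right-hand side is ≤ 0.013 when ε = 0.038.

1744

Require 2·exp(−2nε²) ≤ 0.013, i.e. 2nε² ≥ ln(2/0.013) = 5.035953.
So n ≥ 5.035953 / (2·0.038²) = 1743.751.
The smallest integer n is 1744.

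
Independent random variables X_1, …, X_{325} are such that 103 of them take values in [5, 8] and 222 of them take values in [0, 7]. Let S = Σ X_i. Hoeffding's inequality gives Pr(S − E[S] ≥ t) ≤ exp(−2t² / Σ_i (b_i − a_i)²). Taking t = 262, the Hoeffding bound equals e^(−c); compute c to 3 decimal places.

11.630

Σ(b_i − a_i)² = 103·3² + 222·7² = 11805.
c = 2t² / 11805 = 2·262² / 11805 = 11.6296.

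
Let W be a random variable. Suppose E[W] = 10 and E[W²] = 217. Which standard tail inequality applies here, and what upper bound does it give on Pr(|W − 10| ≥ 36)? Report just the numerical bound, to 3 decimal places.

0.090

The first two moments determine the variance, so Chebyshev's inequality is the sharpest standard bound available.
Var(W) = E[W²] − (E[W])² = 217 − 100 = 117.
Chebyshev's inequality: Pr(|W − μ| ≥ t) ≤ Var(W)/t² = 117/1296 = 0.0903.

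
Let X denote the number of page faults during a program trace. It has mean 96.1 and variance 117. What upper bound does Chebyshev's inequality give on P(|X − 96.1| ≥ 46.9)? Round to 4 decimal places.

0.0532

Chebyshev: P(|X − μ| ≥ t) ≤ Var(X)/t².
Bound = 117 / 2199.61 = 0.0532.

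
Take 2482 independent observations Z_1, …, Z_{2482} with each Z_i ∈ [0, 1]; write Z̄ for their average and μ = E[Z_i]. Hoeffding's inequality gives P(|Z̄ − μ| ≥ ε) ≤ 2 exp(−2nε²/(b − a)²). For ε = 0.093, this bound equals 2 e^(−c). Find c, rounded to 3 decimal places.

42.934

c = 2nε²/(b − a)² = 2·2482·0.093² / 1² = 42.9336.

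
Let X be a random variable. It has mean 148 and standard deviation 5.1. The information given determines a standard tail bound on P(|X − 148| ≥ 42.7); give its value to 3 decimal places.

0.014

Mean and variance are known, so Chebyshev's inequality applies.
Chebyshev: P(|X − μ| ≥ t) ≤ Var(X)/t².
Var(X) = σ² = 5.1² = 26.01.
Bound = 26.01 / 1823.29 = 0.0143.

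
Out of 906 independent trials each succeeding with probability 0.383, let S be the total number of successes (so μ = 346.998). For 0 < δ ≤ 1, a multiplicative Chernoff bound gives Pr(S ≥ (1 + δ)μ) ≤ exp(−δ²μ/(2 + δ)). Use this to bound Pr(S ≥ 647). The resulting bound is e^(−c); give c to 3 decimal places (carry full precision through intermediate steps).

90.545

Write 647 = (1 + δ)μ, so δ = 647/346.998 − 1 = 0.8645641…
Then the exponent is δ²μ/(2 + δ) = (647 − μ)² / (μ·(2 + δ)) = 90.544649.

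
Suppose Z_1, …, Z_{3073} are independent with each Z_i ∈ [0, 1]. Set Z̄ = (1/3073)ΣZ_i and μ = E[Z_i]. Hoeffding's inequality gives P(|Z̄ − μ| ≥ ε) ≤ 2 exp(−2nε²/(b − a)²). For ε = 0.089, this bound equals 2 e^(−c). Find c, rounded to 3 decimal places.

c = 2nε²/(b − a)² = 2·3073·0.089² / 1² = 48.6825.

48.682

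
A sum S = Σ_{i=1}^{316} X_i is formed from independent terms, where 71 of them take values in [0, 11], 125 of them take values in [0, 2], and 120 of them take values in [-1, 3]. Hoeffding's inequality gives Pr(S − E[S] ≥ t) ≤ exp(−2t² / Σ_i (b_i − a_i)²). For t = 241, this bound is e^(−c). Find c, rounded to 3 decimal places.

10.550

Σ(b_i − a_i)² = 71·11² + 125·2² + 120·4² = 11011.
c = 2t² / 11011 = 2·241² / 11011 = 10.5496.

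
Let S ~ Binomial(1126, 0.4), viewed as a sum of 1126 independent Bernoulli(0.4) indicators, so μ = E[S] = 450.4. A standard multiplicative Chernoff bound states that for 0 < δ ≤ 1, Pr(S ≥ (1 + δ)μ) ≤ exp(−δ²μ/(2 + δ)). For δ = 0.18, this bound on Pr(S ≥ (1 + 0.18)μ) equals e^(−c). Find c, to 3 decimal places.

6.694

c = δ²μ/(2 + δ) = 0.18²·450.4/(2 + 0.18) = 6.6940.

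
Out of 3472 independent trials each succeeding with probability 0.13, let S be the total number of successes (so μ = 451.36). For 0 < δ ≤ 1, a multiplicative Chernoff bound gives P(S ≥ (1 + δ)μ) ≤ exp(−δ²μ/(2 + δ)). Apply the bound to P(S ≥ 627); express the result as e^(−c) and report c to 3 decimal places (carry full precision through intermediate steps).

Write 627 = (1 + δ)μ, so δ = 627/451.36 − 1 = 0.3891351…
Then the exponent is δ²μ/(2 + δ) = (627 − μ)² / (μ·(2 + δ)) = 28.607709.

28.608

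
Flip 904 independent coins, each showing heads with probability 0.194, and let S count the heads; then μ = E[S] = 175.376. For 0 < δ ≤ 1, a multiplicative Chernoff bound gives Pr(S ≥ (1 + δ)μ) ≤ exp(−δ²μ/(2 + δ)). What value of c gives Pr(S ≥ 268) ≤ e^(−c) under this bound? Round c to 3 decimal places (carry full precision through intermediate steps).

19.350

Write 268 = (1 + δ)μ, so δ = 268/175.376 − 1 = 0.5281452…
Then the exponent is δ²μ/(2 + δ) = (268 − μ)² / (μ·(2 + δ)) = 19.349729.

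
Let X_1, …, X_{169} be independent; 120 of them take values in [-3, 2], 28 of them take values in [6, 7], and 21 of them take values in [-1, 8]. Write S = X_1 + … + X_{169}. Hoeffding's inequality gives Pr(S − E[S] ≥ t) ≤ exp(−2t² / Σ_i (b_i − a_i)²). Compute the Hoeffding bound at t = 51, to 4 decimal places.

0.3329

Σ(b_i − a_i)² = 120·5² + 28·1² + 21·9² = 4729.
Exponent = 2·51² / 4729 = 1.10002.
Bound = exp(−1.10002) = 0.33286.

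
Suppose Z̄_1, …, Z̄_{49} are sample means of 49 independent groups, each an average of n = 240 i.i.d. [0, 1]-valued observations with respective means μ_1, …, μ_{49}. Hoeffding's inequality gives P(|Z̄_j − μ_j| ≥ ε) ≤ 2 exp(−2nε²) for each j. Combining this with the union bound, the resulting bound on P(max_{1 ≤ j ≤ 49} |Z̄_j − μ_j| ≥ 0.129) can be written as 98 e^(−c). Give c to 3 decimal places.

7.988

Union bound over the 49 events: P(max_{1 ≤ j ≤ 49} |Z̄_j − μ_j| ≥ 0.129) ≤ 49·2·exp(−2nε²) = 98 exp(−2·240·0.129²).
So c = 2·240·0.129² = 7.9877.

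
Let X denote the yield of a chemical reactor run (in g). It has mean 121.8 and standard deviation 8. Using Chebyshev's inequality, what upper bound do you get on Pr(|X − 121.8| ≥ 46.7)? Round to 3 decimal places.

0.029

Chebyshev: Pr(|X − μ| ≥ t) ≤ Var(X)/t².
Var(X) = σ² = 8² = 64.
Bound = 64 / 2180.89 = 0.0293.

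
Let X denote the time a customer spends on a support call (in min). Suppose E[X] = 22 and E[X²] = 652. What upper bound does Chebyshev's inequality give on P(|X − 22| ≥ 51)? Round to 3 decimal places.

Var(X) = E[X²] − (E[X])² = 652 − 484 = 168.
Chebyshev's inequality: P(|X − μ| ≥ t) ≤ Var(X)/t² = 168/2601 = 0.0646.

0.065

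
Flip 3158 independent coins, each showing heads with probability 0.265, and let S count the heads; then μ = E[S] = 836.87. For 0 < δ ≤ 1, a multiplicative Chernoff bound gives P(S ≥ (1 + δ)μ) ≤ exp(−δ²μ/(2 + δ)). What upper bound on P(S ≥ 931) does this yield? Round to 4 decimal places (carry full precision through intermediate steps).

0.0067

Write 931 = (1 + δ)μ, so δ = 931/836.87 − 1 = 0.1124786…
Then the exponent is δ²μ/(2 + δ) = (931 − μ)² / (μ·(2 + δ)) = 5.011939.
Bound = exp(−5.011939) = 0.00666.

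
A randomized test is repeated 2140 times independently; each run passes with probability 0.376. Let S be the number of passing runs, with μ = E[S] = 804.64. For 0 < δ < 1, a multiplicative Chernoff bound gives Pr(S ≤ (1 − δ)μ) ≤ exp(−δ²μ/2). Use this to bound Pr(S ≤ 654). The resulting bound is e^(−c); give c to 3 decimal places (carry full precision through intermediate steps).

Write 654 = (1 − δ)μ, so δ = 1 − 654/804.64 = 0.1872142…
Then the exponent is δ²μ/2 = (μ − 654)²/(2μ) = 14.100970.

14.101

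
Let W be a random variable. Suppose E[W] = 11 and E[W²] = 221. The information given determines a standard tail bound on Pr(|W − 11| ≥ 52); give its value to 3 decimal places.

0.037

The first two moments determine the variance, so Chebyshev's inequality is the sharpest standard bound available.
Var(W) = E[W²] − (E[W])² = 221 − 121 = 100.
Chebyshev's inequality: Pr(|W − μ| ≥ t) ≤ Var(W)/t² = 100/2704 = 0.0370.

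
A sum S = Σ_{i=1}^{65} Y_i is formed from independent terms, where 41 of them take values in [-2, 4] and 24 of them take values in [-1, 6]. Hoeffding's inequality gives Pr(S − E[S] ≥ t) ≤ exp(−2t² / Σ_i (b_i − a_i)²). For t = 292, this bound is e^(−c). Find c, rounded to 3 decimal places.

Σ(b_i − a_i)² = 41·6² + 24·7² = 2652.
c = 2t² / 2652 = 2·292² / 2652 = 64.3017.

64.302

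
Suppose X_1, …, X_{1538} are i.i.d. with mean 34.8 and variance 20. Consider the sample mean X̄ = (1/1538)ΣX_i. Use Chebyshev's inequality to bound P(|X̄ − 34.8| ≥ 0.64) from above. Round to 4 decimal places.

Var(X̄) = Var(X_i)/n = 20/1538 = 0.013004.
Chebyshev: P(|X̄ − 34.8| ≥ 0.64) ≤ Var(X̄)/(0.64)² = 20/(1538·0.64²) = 0.0317.

0.0317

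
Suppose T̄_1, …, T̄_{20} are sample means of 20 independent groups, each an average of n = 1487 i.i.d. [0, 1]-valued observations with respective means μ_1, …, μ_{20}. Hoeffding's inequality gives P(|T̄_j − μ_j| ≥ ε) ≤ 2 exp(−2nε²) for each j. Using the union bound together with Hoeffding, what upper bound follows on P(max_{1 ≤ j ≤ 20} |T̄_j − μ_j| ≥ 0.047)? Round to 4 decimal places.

0.0561

Per-experiment Hoeffding bound: 2·exp(−2·1487·0.047²) = 2·exp(−6.56957) = 0.0028048.
Union bound over 20 events: 20·0.0028048 = 0.05610.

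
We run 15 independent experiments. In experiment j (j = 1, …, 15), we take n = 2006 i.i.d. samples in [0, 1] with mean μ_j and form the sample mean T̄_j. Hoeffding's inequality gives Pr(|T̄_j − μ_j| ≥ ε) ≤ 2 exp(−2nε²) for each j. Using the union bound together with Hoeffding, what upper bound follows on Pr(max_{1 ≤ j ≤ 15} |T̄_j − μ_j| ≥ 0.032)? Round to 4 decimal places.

0.4931

Per-experiment Hoeffding bound: 2·exp(−2·2006·0.032²) = 2·exp(−4.10829) = 0.032872.
Union bound over 15 events: 15·0.032872 = 0.49308.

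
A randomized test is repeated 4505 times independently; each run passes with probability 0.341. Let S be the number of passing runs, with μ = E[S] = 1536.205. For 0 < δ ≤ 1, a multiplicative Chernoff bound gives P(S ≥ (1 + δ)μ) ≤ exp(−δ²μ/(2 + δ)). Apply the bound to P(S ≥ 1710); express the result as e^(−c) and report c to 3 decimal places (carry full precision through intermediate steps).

Write 1710 = (1 + δ)μ, so δ = 1710/1536.205 − 1 = 0.1131327…
Then the exponent is δ²μ/(2 + δ) = (1710 − μ)² / (μ·(2 + δ)) = 9.304619.

9.305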